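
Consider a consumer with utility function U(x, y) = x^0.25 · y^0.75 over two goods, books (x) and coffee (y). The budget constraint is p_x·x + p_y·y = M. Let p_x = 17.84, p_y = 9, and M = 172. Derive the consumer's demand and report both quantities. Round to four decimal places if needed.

x* = 2.4103, y* = 14.3333

MU_x/MU_y = (0.25·y)/(0.75·x); tangency sets this equal to p_x/p_y.
So 0.25·p_y·y = 0.75·p_x·x; combined with the budget, a share 0.25 of income goes to x.
Demand: x*(p_x,p_y,M) = 0.25·M/p_x and y* = 0.75·M/p_y.
At p_x=17.84, p_y=9, M=172: x* = 0.25·172/17.84 = 2.4103, y* = 14.3333.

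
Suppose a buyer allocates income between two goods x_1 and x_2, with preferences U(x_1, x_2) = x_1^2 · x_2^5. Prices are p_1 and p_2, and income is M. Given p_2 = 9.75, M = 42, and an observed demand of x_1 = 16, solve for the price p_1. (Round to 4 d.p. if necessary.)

p_1 = 0.75

Tangency: MRS = (2/5)·x_2/x_1 = p_1/p_2.
So 2·p_2·x_2 = 5·p_1·x_1; combined with the budget, a share 2/7 of income goes to x_1.
Demand: x_1*(p_1,p_2,M) = 2/7·M/p_1 and x_2* = 5/7·M/p_2.
Set x_1* = 16 in the demand function and solve for p_1: p_1 = 0.75.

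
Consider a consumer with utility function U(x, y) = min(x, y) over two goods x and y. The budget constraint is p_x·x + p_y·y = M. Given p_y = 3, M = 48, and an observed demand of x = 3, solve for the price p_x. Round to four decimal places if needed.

With perfect complements, no substitution: consume in ratio x:y = 1:1.
Budget: p_x·x + p_y·x = M, so (p_x + p_y)·x = M.
Demand: x*(p_x,p_y,M) = M/(p_x + p_y), y* = M/(p_x + p_y).
Set x* = 3 in the demand function and solve for p_x: p_x = 13.

p_x = 13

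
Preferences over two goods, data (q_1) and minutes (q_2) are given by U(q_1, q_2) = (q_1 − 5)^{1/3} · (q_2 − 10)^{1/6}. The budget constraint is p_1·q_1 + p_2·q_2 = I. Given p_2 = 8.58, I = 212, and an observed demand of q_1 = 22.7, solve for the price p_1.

This is Cobb-Douglas in (q_1−5, q_2−10): tangency gives 1/3·p_2·(q_2−10) = 1/6·p_1·(q_1−5).
After buying the subsistence bundle (5, 10), a share 2/3 of the remaining income goes to q_1: q_1* = 5 + 2/3·(I − 5p_1 − 10p_2)/p_1.
Set q_1* = 22.7 in the demand function and solve for p_1: p_1 = 4.

p_1 = 4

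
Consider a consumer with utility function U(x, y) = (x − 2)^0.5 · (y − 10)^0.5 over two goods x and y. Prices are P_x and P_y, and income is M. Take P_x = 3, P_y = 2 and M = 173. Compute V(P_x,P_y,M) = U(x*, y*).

After buying the subsistence bundle (2, 10), a share 0.5 of the remaining income goes to x: x* = 2 + 0.5·(M − 2P_x − 10P_y)/P_x.
Discretionary income = 173 − 2·3 − 10·2 = 147; x* = 2 + 0.5·147/3 = 26.5; y* = 10 + 0.5·147/2 = 46.75.
Utility at the optimum: U(26.5, 46.75) = 30.0062.

V = 30.0062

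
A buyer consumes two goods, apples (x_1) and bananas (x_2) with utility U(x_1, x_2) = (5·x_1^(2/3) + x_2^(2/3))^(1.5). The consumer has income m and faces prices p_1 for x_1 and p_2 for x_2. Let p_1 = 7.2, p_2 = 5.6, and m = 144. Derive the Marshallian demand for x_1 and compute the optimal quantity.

From the CES first-order condition, 5·(x_2/x_1)^(1/3) = p_1/p_2.
Hence x_2/x_1 = ((1/5)·p_1/p_2)^(1/(1/3)), i.e. raised to the 3 power.
Substitute x_2 = (x_2/x_1)·x_1 into the budget: x_1* = m/(p_1 + p_2·(x_2/x_1)).
Numerically x_2/x_1 = 0.017003, so x_1* = 144/(7.2 + 5.6·0.017003) = 19.739.

x_1* = 19.739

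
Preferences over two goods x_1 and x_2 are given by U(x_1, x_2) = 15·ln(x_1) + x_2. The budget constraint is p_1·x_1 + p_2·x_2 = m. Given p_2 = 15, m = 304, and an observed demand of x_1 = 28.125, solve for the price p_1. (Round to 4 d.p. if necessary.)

MU_x_1 = 15/x_1, MU_x_2 = 1. Tangency: 15/x_1 = p_1/p_2.
So x_1*(p_1,p_2) = 15·p_2/p_1, independent of income; and x_2* = (m − 15·p_2)/p_2.
Set x_1* = 28.125 in the demand function and solve for p_1: p_1 = 8.

p_1 = 8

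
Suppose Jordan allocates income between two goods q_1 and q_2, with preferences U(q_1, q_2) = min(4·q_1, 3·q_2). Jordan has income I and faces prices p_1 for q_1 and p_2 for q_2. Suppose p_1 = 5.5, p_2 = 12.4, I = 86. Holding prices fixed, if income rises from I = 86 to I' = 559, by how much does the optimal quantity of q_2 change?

Demand: q_1*(p_1,p_2,I) = 3·I/(3·p_1 + 4·p_2), q_2* = 4·I/(3·p_1 + 4·p_2).
Here 3·5.5 + 4·12.4 = 66.1, giving q_2* = 5.2042.
At I' = 559: q_2* = 33.8275. Change: 33.8275 − 5.2042 = 28.6233.

Δq_2* = 28.6233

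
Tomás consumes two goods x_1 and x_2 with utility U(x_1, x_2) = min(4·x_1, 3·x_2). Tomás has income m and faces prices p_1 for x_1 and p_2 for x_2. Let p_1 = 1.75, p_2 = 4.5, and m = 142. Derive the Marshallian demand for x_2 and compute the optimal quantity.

x_2* = 24.4301

With perfect complements, no substitution: consume in ratio x_1:x_2 = 3:4.
Budget: p_1·x_1 + p_2·(4/3)·x_1 = m, so (3·p_1 + 4·p_2)·x_1 = 3·m.
Demand: x_1*(p_1,p_2,m) = 3·m/(3·p_1 + 4·p_2), x_2* = 4·m/(3·p_1 + 4·p_2).
Here 3·1.75 + 4·4.5 = 23.25, giving x_2* = 24.4301.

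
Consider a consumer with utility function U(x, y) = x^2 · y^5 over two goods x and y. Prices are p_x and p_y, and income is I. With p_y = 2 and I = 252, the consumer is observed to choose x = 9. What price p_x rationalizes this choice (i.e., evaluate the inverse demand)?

The MRS is (2/5)·y/x. Set MRS = p_x/p_y.
So 2·p_y·y = 5·p_x·x; combined with the budget, a share 2/7 of income goes to x.
Demand: x*(p_x,p_y,I) = 2/7·I/p_x and y* = 5/7·I/p_y.
Set x* = 9 in the demand function and solve for p_x: p_x = 8.

p_x = 8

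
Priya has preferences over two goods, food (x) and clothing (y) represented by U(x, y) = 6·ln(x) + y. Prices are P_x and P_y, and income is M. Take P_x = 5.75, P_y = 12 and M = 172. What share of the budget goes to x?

share on x = 0.4186

So x*(P_x,P_y) = 6·P_y/P_x, independent of income; and y* = (M − 6·P_y)/P_y.
At the given prices: x* = 6·12/5.75 = 12.5217, and y* = 8.3333.
Expenditure on x: 5.75·12.5217 = 72; share = 0.4186.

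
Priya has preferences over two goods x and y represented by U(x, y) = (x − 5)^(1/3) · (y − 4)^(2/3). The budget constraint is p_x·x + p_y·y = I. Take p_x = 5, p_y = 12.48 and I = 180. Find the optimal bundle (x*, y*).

x* = 12.0053, y* = 9.6132

Discretionary income = 180 − 5·5 − 4·12.48 = 105.08; x* = 5 + 1/3·105.08/5 = 12.0053; y* = 4 + 2/3·105.08/12.48 = 9.6132.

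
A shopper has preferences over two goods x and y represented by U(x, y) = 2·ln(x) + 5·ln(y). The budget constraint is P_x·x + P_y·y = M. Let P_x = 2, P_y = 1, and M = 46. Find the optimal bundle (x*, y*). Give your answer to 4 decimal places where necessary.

x* = 6.5714, y* = 32.8571

MU_x/MU_y = (2·y)/(5·x); tangency sets this equal to P_x/P_y.
So 2·P_y·y = 5·P_x·x; combined with the budget, a share 2/7 of income goes to x.
Demand: x*(P_x,P_y,M) = 2/7·M/P_x and y* = 5/7·M/P_y.
At P_x=2, P_y=1, M=46: x* = 2/7·46/2 = 6.5714, y* = 32.8571.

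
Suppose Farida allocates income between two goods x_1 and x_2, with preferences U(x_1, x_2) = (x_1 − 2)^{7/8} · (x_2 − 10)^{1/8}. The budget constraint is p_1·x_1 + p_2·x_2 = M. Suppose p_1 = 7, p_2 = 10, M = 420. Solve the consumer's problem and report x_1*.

x_1* = 40.25

Let x_1' = x_1−2, x_2' = x_2−10. MRS = 7·x_2'/x_1' = p_1/p_2.
Substituting into the budget: x_1* = 2 + 0.875·(M − 2·p_1 − 10·p_2)/p_1, and x_2* = 10 + 0.125·(…)/p_2.
Discretionary income = 420 − 2·7 − 10·10 = 306; x_1* = 2 + 0.875·306/7 = 40.25.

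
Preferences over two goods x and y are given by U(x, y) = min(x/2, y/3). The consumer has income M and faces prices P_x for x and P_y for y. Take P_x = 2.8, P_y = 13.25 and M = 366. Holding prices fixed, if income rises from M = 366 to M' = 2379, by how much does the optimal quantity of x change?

Demand: x*(P_x,P_y,M) = 2·M/(2·P_x + 3·P_y), y* = 3·M/(2·P_x + 3·P_y).
Here 2·2.8 + 3·13.25 = 45.35, giving x* = 16.1411.
At M' = 2379: x* = 104.9173. Change: 104.9173 − 16.1411 = 88.7762.

Δx* = 88.7762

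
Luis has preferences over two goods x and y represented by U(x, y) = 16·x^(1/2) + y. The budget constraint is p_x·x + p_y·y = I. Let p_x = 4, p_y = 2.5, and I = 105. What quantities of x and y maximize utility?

MU_x = 8/√x, MU_y = 1. Tangency: 8/√x = p_x/p_y.
Thus x* = (8·p_y/p_x)² — independent of I — with the rest of income spent on y.
Plugging in: x* = (8·2.5/4)² = 25, y* = 2.

x* = 25, y* = 2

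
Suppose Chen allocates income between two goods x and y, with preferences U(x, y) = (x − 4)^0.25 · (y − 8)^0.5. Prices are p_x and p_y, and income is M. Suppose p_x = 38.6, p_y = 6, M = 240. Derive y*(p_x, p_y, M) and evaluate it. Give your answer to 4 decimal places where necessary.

y* = 12.1778

This is Cobb-Douglas in (x−4, y−8): tangency gives 0.25·p_y·(y−8) = 0.5·p_x·(x−4).
Substituting into the budget: x* = 4 + 1/3·(M − 4·p_x − 8·p_y)/p_x, and y* = 8 + 2/3·(…)/p_y.
Discretionary income = 240 − 4·38.6 − 8·6 = 37.6; y* = 8 + 2/3·37.6/6 = 12.1778.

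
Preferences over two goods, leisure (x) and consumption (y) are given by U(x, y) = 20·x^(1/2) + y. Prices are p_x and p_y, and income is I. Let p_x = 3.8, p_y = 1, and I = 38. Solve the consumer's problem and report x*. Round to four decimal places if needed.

x* = 6.9252

Set MRS = p_x/p_y: 10·x^(−1/2) = p_x/p_y.
Thus x* = (10·p_y/p_x)² — independent of I — with the rest of income spent on y.
Plugging in: x* = (10·1/3.8)² = 6.9252.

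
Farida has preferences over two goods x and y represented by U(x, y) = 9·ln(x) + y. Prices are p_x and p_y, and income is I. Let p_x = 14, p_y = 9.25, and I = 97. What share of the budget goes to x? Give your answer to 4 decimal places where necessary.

Set MRS = p_x/p_y: (9/x)/1 = p_x/p_y.
So x*(p_x,p_y) = 9·p_y/p_x, independent of income; and y* = (I − 9·p_y)/p_y.
At the given prices: x* = 9·9.25/14 = 5.9464, and y* = 1.4865.
Expenditure on x: 14·5.9464 = 83.25; share = 0.8582.

share on x = 0.8582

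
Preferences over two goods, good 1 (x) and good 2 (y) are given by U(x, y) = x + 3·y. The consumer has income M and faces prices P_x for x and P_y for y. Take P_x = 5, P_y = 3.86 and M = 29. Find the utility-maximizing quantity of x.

x* = 0

y gives more utility per dollar, so spend all income on y: y* = M/P_y, x* = 0.
Numerically: x* = 0, y* = 7.513.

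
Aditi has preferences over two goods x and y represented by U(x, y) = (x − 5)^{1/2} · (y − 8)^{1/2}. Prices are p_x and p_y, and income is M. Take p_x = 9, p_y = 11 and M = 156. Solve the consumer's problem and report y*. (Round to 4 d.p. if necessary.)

MRS = (y−8)/(x−5). Tangency with p_x/p_y gives y−8 = (p_x/p_y)·(x−5).
Substituting into the budget: x* = 5 + 0.5·(M − 5·p_x − 8·p_y)/p_x, and y* = 8 + 0.5·(…)/p_y.
Discretionary income = 156 − 5·9 − 8·11 = 23; y* = 8 + 0.5·23/11 = 9.0455.

y* = 9.0455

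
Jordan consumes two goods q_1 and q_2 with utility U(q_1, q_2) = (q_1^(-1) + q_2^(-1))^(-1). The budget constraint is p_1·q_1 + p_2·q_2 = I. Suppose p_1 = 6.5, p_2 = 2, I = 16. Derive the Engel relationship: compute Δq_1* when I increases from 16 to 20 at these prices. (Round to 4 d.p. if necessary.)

Substitute q_2 = (q_2/q_1)·q_1 into the budget: q_1* = I/(p_1 + p_2·(q_2/q_1)).
Numerically q_2/q_1 = 1.802776, so q_1* = 16/(6.5 + 2·1.802776) = 1.5833.
At I' = 20: q_1* = 1.9791. Change: 1.9791 − 1.5833 = 0.3958.

Δq_1* = 0.3958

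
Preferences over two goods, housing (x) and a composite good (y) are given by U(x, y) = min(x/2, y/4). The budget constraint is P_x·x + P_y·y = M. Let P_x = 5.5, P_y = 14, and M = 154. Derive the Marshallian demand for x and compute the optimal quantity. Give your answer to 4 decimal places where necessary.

Leontief preferences: the optimum is at the kink where x/2 = y/4, i.e. y = 2·x.
Budget: P_x·x + P_y·2·x = M, so (2·P_x + 4·P_y)·x = 2·M.
Demand: x*(P_x,P_y,M) = 2·M/(2·P_x + 4·P_y), y* = 4·M/(2·P_x + 4·P_y).
Here 2·5.5 + 4·14 = 67, giving x* = 4.597.

x* = 4.597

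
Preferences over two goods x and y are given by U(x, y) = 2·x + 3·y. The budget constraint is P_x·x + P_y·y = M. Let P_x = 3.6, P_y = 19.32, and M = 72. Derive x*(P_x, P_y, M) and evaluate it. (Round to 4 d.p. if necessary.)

Perfect substitutes: compare marginal utility per dollar. 2/P_x vs 3/P_y → 0.5556 vs 0.1553.
x gives more utility per dollar, so spend all income on x: x* = M/P_x, y* = 0.
Numerically: x* = 20, y* = 0.

x* = 20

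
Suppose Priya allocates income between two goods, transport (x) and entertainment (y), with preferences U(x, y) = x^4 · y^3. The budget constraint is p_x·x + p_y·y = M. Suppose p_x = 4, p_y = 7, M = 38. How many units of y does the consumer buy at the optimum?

y* = 2.3265

The MRS is (4/3)·y/x. Set MRS = p_x/p_y.
Rearranging, p_y·y = (3/4)·p_x·x. Substituting into the budget gives p_x·x·(1 + (3/4)) = M.
Demand: x*(p_x,p_y,M) = 4/7·M/p_x and y* = 3/7·M/p_y.
At p_x=4, p_y=7, M=38: y* = 3/7·38/7 = 2.3265.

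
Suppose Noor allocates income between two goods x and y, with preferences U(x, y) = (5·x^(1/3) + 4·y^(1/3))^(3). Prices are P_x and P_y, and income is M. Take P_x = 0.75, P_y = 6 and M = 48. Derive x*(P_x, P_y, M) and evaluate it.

x* = 51.0781

Numerically y/x = 0.031623, so x* = 48/(0.75 + 6·0.031623) = 51.0781.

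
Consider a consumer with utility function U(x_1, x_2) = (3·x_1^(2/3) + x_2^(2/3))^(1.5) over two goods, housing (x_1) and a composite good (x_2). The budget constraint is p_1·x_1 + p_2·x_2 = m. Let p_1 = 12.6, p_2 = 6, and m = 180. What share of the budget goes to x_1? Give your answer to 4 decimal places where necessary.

With the ratio pinned down, the budget gives x_1* = m/(p_1 + p_2·(x_2/x_1)) and x_2* = (x_2/x_1)·x_1*.
Numerically x_2/x_1 = 0.343, so x_1* = 180/(12.6 + 6·0.343) = 12.28 and x_2* = 0.343·12.28 = 4.212.
Expenditure on x_1: 12.6·12.28 = 154.7278; share = 0.8596.

share on x_1 = 0.8596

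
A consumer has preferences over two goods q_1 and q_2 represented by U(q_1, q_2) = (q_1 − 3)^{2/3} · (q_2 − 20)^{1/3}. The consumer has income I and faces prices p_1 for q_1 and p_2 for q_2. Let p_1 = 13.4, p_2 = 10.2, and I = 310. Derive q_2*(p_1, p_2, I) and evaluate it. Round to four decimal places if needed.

MRS = 2·(q_2−20)/(q_1−3). Tangency with p_1/p_2 gives q_2−20 = (1/2)·(p_1/p_2)·(q_1−3).
After buying the subsistence bundle (3, 20), a share 2/3 of the remaining income goes to q_1: q_1* = 3 + 2/3·(I − 3p_1 − 20p_2)/p_1.
Discretionary income = 310 − 3·13.4 − 20·10.2 = 65.8; q_2* = 20 + 1/3·65.8/10.2 = 22.1503.

q_2* = 22.1503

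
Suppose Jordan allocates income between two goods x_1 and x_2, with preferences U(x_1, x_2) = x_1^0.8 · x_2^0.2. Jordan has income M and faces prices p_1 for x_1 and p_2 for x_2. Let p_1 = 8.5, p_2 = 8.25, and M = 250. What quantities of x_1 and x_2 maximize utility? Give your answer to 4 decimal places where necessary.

x_1* = 23.5294, x_2* = 6.0606

MU_x_1/MU_x_2 = (0.8·x_2)/(0.2·x_1); tangency sets this equal to p_1/p_2.
Rearranging, p_2·x_2 = (1/4)·p_1·x_1. Substituting into the budget gives p_1·x_1·(1 + (1/4)) = M.
Demand: x_1*(p_1,p_2,M) = 0.8·M/p_1 and x_2* = 0.2·M/p_2.
At p_1=8.5, p_2=8.25, M=250: x_1* = 0.8·250/8.5 = 23.5294, x_2* = 6.0606.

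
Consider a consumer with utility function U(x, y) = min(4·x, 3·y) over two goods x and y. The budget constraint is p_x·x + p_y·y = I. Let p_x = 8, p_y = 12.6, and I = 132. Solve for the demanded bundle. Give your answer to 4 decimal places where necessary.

x* = 5.3226, y* = 7.0968

Leontief preferences: the optimum is at the kink where x/3 = y/4, i.e. y = (4/3)·x.
Budget: p_x·x + p_y·(4/3)·x = I, so (3·p_x + 4·p_y)·x = 3·I.
Demand: x*(p_x,p_y,I) = 3·I/(3·p_x + 4·p_y), y* = 4·I/(3·p_x + 4·p_y).
Here 3·8 + 4·12.6 = 74.4, giving x* = 5.3226 and y* = 7.0968.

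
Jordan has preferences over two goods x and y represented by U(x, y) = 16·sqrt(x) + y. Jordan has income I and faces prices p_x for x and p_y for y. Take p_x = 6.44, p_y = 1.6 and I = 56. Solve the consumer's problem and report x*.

x* = 3.9505

Plugging in: x* = (8·1.6/6.44)² = 3.9505.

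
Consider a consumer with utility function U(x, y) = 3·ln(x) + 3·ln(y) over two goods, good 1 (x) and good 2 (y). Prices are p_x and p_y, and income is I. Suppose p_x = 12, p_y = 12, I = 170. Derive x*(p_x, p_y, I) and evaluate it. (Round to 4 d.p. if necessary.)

x* = 7.0833

MU_x/MU_y = (3·y)/(3·x); tangency sets this equal to p_x/p_y.
Rearranging, p_y·y = p_x·x. Substituting into the budget gives p_x·x·(1 + 1) = I.
Demand: x*(p_x,p_y,I) = 0.5·I/p_x and y* = 0.5·I/p_y.
At p_x=12, p_y=12, I=170: x* = 0.5·170/12 = 7.0833.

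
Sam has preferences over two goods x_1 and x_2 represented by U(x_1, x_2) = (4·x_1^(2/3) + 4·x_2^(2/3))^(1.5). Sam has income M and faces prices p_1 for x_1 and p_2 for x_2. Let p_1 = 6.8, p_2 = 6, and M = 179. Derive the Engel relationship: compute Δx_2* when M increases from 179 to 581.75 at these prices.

Numerically x_2/x_1 = 1.455704, so x_1* = 179/(6.8 + 6·1.455704) = 11.5229 and x_2* = 1.455704·11.5229 = 16.774.
At M' = 581.75: x_2* = 54.5155. Change: 54.5155 − 16.774 = 37.7415.

Δx_2* = 37.7415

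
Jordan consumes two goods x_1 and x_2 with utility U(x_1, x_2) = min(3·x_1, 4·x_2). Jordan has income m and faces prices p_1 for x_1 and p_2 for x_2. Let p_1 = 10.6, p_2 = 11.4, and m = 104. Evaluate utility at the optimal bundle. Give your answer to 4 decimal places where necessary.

With perfect complements, no substitution: consume in ratio x_1:x_2 = 4:3.
Budget: p_1·x_1 + p_2·(3/4)·x_1 = m, so (4·p_1 + 3·p_2)·x_1 = 4·m.
Demand: x_1*(p_1,p_2,m) = 4·m/(4·p_1 + 3·p_2), x_2* = 3·m/(4·p_1 + 3·p_2).
Here 4·10.6 + 3·11.4 = 76.6, giving x_1* = 5.4308 and x_2* = 4.0731.
Utility at the optimum: U(5.4308, 4.0731) = 16.2924.

V = 16.2924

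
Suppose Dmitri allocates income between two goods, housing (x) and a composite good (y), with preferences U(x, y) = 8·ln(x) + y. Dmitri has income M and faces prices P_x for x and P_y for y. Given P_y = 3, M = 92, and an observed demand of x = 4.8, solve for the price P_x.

Set MRS = P_x/P_y: (8/x)/1 = P_x/P_y.
So x*(P_x,P_y) = 8·P_y/P_x, independent of income; and y* = (M − 8·P_y)/P_y.
Set x* = 4.8 in the demand function and solve for P_x: P_x = 5.

P_x = 5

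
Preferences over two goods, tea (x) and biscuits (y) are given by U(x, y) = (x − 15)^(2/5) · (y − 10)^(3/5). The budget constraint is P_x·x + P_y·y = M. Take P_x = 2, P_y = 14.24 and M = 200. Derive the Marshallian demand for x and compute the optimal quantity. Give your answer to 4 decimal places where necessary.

After buying the subsistence bundle (15, 10), a share 0.4 of the remaining income goes to x: x* = 15 + 0.4·(M − 15P_x − 10P_y)/P_x.
Discretionary income = 200 − 15·2 − 10·14.24 = 27.6; x* = 15 + 0.4·27.6/2 = 20.52.

x* = 20.52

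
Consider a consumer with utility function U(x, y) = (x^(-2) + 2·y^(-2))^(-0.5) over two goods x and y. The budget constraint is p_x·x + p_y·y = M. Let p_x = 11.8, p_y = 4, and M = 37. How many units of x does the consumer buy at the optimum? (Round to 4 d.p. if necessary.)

x* = 1.9445

MU_x ∝ x^(-3), MU_y ∝ 2·y^(-3), so MRS = (1/2)·(y/x)^(3) = p_x/p_y.
Hence y/x = (2·p_x/p_y)^(1/(3)), i.e. raised to the 1/3 power.
Substitute y = (y/x)·x into the budget: x* = M/(p_x + p_y·(y/x)).
Numerically y/x = 1.806969, so x* = 37/(11.8 + 4·1.806969) = 1.9445.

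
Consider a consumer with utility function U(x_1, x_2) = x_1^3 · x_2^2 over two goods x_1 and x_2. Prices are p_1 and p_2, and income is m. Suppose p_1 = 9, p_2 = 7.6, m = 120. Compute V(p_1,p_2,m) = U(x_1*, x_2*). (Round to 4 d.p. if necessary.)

V = 20423.2687

Demand: x_1*(p_1,p_2,m) = 0.6·m/p_1 and x_2* = 0.4·m/p_2.
At p_1=9, p_2=7.6, m=120: x_1* = 0.6·120/9 = 8, x_2* = 6.3158.
Utility at the optimum: U(8, 6.3158) = 20423.2687.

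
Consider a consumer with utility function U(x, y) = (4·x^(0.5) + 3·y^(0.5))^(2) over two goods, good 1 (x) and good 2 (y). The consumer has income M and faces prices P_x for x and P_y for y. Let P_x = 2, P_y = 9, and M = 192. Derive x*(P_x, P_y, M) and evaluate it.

x* = 85.3333

From the CES first-order condition, (4/3)·(y/x)^(0.5) = P_x/P_y.
Solve for the ratio: y/x = [(3/4)·P_x/P_y]^(2).
With the ratio pinned down, the budget gives x* = M/(P_x + P_y·(y/x)) and y* = (y/x)·x*.
Numerically y/x = 0.027778, so x* = 192/(2 + 9·0.027778) = 85.3333.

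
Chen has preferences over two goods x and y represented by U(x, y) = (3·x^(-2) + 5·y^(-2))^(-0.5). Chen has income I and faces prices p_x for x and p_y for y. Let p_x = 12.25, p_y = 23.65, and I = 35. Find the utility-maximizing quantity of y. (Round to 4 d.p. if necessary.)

y* = 0.9585

From the CES first-order condition, (3/5)·(y/x)^(3) = p_x/p_y.
Hence y/x = ((5/3)·p_x/p_y)^(1/(3)), i.e. raised to the 1/3 power.
Substitute y = (y/x)·x into the budget: x* = I/(p_x + p_y·(y/x)).
Numerically y/x = 0.952177, so x* = 35/(12.25 + 23.65·0.952177) = 1.0066 and y* = 0.952177·1.0066 = 0.9585.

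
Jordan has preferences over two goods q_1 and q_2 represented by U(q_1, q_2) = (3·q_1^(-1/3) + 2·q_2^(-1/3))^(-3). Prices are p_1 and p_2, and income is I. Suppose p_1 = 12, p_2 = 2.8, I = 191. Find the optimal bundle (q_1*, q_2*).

q_1* = 10.5215, q_2* = 23.1221

Numerically q_2/q_1 = 2.197602, so q_1* = 191/(12 + 2.8·2.197602) = 10.5215 and q_2* = 2.197602·10.5215 = 23.1221.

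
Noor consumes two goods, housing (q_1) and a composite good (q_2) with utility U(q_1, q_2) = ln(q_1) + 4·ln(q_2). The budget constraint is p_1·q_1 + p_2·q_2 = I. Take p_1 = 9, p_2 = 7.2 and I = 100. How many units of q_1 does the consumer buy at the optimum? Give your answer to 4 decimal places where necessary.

MU_q_1/MU_q_2 = (q_2)/(4·q_1); tangency sets this equal to p_1/p_2.
So p_2·q_2 = 4·p_1·q_1; combined with the budget, a share 0.2 of income goes to q_1.
Demand: q_1*(p_1,p_2,I) = 0.2·I/p_1 and q_2* = 0.8·I/p_2.
At p_1=9, p_2=7.2, I=100: q_1* = 0.2·100/9 = 2.2222.

q_1* = 2.2222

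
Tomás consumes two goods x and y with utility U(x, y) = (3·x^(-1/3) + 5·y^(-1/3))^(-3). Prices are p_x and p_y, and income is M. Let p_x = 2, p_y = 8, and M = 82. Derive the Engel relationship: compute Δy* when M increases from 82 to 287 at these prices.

MU_x ∝ 3·x^(-4/3), MU_y ∝ 5·y^(-4/3), so MRS = (3/5)·(y/x)^(4/3) = p_x/p_y.
Solve for the ratio: y/x = [(5/3)·p_x/p_y]^(0.75).
With the ratio pinned down, the budget gives x* = M/(p_x + p_y·(y/x)) and y* = (y/x)·x*.
Numerically y/x = 0.518611, so x* = 82/(2 + 8·0.518611) = 13.3357 and y* = 0.518611·13.3357 = 6.9161.
At M' = 287: y* = 24.2062. Change: 24.2062 − 6.9161 = 17.2902.

Δy* = 17.2902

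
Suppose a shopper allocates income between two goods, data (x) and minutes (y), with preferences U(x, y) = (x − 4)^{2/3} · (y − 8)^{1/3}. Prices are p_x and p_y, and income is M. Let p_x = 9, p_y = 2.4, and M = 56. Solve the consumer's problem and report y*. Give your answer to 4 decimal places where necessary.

y* = 8.1111

This is Cobb-Douglas in (x−4, y−8): tangency gives 2/3·p_y·(y−8) = 1/3·p_x·(x−4).
Substituting into the budget: x* = 4 + 2/3·(M − 4·p_x − 8·p_y)/p_x, and y* = 8 + 1/3·(…)/p_y.
Discretionary income = 56 − 4·9 − 8·2.4 = 0.8; y* = 8 + 1/3·0.8/2.4 = 8.1111.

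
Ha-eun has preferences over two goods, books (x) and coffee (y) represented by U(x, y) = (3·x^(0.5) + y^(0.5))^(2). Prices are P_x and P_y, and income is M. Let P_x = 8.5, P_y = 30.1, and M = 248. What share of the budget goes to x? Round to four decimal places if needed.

share on x = 0.9696

From the CES first-order condition, 3·(y/x)^(0.5) = P_x/P_y.
Hence y/x = ((1/3)·P_x/P_y)^(1/(0.5)), i.e. raised to the 2 power.
With the ratio pinned down, the budget gives x* = M/(P_x + P_y·(y/x)) and y* = (y/x)·x*.
Numerically y/x = 0.008861, so x* = 248/(8.5 + 30.1·0.008861) = 28.2889 and y* = 0.008861·28.2889 = 0.2507.
Expenditure on x: 8.5·28.2889 = 240.4553; share = 0.9696.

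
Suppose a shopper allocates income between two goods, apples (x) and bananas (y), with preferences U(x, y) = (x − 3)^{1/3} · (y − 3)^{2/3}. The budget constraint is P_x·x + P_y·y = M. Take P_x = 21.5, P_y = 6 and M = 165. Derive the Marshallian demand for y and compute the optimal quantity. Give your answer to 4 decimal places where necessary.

y* = 12.1667

Discretionary income = 165 − 3·21.5 − 3·6 = 82.5; y* = 3 + 2/3·82.5/6 = 12.1667.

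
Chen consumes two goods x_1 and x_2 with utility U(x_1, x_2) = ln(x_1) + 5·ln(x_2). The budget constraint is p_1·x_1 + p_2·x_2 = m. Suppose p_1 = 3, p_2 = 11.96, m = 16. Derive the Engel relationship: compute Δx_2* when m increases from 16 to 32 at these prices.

Δx_2* = 1.1148

The MRS is (1/5)·x_2/x_1. Set MRS = p_1/p_2.
So p_2·x_2 = 5·p_1·x_1; combined with the budget, a share 1/6 of income goes to x_1.
Demand: x_1*(p_1,p_2,m) = 1/6·m/p_1 and x_2* = 5/6·m/p_2.
At p_1=3, p_2=11.96, m=16: x_2* = 5/6·16/11.96 = 1.1148.
At m' = 32: x_2* = 2.2297. Change: 2.2297 − 1.1148 = 1.1148.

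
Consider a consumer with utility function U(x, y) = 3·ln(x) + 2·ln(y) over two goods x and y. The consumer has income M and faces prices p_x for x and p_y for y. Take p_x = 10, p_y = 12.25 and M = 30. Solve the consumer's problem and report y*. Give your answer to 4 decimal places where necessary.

y* = 0.9796

The MRS is (3/2)·y/x. Set MRS = p_x/p_y.
Rearranging, p_y·y = (2/3)·p_x·x. Substituting into the budget gives p_x·x·(1 + (2/3)) = M.
Demand: x*(p_x,p_y,M) = 0.6·M/p_x and y* = 0.4·M/p_y.
At p_x=10, p_y=12.25, M=30: y* = 0.4·30/12.25 = 0.9796.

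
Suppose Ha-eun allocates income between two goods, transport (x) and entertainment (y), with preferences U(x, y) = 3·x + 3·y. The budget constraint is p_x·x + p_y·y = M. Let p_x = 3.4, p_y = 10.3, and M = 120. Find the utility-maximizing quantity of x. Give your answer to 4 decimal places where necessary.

Perfect substitutes: compare marginal utility per dollar. 3/p_x vs 3/p_y → 0.8824 vs 0.2913.
x gives more utility per dollar, so spend all income on x: x* = M/p_x, y* = 0.
Numerically: x* = 35.2941, y* = 0.

x* = 35.2941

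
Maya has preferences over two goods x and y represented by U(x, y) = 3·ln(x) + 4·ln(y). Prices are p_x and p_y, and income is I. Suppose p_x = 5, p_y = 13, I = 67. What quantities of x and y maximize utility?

x* = 5.7429, y* = 2.9451

MU_x/MU_y = (3·y)/(4·x); tangency sets this equal to p_x/p_y.
So 3·p_y·y = 4·p_x·x; combined with the budget, a share 3/7 of income goes to x.
Demand: x*(p_x,p_y,I) = 3/7·I/p_x and y* = 4/7·I/p_y.
At p_x=5, p_y=13, I=67: x* = 3/7·67/5 = 5.7429, y* = 2.9451.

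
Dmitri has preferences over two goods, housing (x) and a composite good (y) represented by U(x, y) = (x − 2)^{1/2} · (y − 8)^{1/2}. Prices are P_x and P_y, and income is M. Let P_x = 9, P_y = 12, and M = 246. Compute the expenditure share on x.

share on x = 0.3415

Substituting into the budget: x* = 2 + 0.5·(M − 2·P_x − 8·P_y)/P_x, and y* = 8 + 0.5·(…)/P_y.
Discretionary income = 246 − 2·9 − 8·12 = 132; x* = 2 + 0.5·132/9 = 9.3333; y* = 8 + 0.5·132/12 = 13.5.
Expenditure on x: 9·9.3333 = 84; share = 0.3415.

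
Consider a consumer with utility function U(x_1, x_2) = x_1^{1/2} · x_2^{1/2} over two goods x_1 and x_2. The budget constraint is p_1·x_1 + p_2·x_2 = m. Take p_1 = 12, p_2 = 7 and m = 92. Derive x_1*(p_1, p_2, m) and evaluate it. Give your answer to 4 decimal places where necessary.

x_1* = 3.8333

MU_x_1/MU_x_2 = (0.5·x_2)/(0.5·x_1); tangency sets this equal to p_1/p_2.
So 0.5·p_2·x_2 = 0.5·p_1·x_1; combined with the budget, a share 0.5 of income goes to x_1.
Demand: x_1*(p_1,p_2,m) = 0.5·m/p_1 and x_2* = 0.5·m/p_2.
At p_1=12, p_2=7, m=92: x_1* = 0.5·92/12 = 3.8333.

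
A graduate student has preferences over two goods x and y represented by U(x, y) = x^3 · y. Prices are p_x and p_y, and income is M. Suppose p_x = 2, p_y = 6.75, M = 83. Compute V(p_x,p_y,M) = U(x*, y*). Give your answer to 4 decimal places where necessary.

V = 92692.0332

At p_x=2, p_y=6.75, M=83: x* = 0.75·83/2 = 31.125, y* = 3.0741.
Utility at the optimum: U(31.125, 3.0741) = 92692.0332.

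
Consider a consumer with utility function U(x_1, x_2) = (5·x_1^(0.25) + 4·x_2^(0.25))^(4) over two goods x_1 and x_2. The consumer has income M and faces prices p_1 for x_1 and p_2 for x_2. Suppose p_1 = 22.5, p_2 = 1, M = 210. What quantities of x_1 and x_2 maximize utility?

x_1* = 3.0141, x_2* = 142.1835

MU_x_1 ∝ 5·x_1^(-0.75), MU_x_2 ∝ 4·x_2^(-0.75), so MRS = (5/4)·(x_2/x_1)^(0.75) = p_1/p_2.
Solve for the ratio: x_2/x_1 = [(4/5)·p_1/p_2]^(4/3).
Substitute x_2 = (x_2/x_1)·x_1 into the budget: x_1* = M/(p_1 + p_2·(x_2/x_1)).
Numerically x_2/x_1 = 47.173345, so x_1* = 210/(22.5 + 1·47.173345) = 3.0141 and x_2* = 47.173345·3.0141 = 142.1835.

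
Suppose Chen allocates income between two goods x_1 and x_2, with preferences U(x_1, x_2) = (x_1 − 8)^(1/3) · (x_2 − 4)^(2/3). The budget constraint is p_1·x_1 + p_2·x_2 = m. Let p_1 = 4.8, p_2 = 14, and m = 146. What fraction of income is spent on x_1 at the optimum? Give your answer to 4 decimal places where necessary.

This is Cobb-Douglas in (x_1−8, x_2−4): tangency gives 1/3·p_2·(x_2−4) = 2/3·p_1·(x_1−8).
After buying the subsistence bundle (8, 4), a share 1/3 of the remaining income goes to x_1: x_1* = 8 + 1/3·(m − 8p_1 − 4p_2)/p_1.
Discretionary income = 146 − 8·4.8 − 4·14 = 51.6; x_1* = 8 + 1/3·51.6/4.8 = 11.5833; x_2* = 4 + 2/3·51.6/14 = 6.4571.
Expenditure on x_1: 4.8·11.5833 = 55.6; share = 0.3808.

share on x_1 = 0.3808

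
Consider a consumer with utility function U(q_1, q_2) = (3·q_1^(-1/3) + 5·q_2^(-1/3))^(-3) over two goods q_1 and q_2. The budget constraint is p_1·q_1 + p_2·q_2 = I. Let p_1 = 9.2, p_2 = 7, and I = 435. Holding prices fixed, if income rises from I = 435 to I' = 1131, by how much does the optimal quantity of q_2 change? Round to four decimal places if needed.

MRS = MU_q_1/MU_q_2 = (3/5)·(q_2/q_1)^(4/3). Set equal to p_1/p_2.
Hence q_2/q_1 = ((5/3)·p_1/p_2)^(1/(4/3)), i.e. raised to the 0.75 power.
Substitute q_2 = (q_2/q_1)·q_1 into the budget: q_1* = I/(p_1 + p_2·(q_2/q_1)).
Numerically q_2/q_1 = 1.800545, so q_1* = 435/(9.2 + 7·1.800545) = 19.9506 and q_2* = 1.800545·19.9506 = 35.922.
At I' = 1131: q_2* = 93.3972. Change: 93.3972 − 35.922 = 57.4752.

Δq_2* = 57.4752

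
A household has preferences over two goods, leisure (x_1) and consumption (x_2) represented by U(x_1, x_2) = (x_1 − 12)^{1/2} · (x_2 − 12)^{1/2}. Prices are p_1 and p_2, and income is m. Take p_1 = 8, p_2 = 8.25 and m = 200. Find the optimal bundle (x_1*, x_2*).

x_1* = 12.3125, x_2* = 12.303

Substituting into the budget: x_1* = 12 + 0.5·(m − 12·p_1 − 12·p_2)/p_1, and x_2* = 12 + 0.5·(…)/p_2.
Discretionary income = 200 − 12·8 − 12·8.25 = 5; x_1* = 12 + 0.5·5/8 = 12.3125; x_2* = 12 + 0.5·5/8.25 = 12.303.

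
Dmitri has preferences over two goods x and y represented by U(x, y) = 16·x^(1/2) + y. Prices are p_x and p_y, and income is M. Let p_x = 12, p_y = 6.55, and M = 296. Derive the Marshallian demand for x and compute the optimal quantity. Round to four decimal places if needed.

x* = 19.0678

Utility is quasi-linear in y; the FOC for x is 8/√x = p_x/p_y.
Solve: √x = 8·p_y/p_x, so x*(p_x,p_y) = (8·p_y/p_x)², and y* = (M − p_x·x*)/p_y.
Plugging in: x* = (8·6.55/12)² = 19.0678.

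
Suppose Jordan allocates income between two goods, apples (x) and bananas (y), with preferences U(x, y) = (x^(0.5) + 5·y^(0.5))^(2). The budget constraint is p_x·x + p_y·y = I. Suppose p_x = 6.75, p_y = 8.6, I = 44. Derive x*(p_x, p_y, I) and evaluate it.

x* = 0.3161

MRS = MU_x/MU_y = (1/5)·(y/x)^(0.5). Set equal to p_x/p_y.
Solve for the ratio: y/x = [5·p_x/p_y]^(2).
With the ratio pinned down, the budget gives x* = I/(p_x + p_y·(y/x)) and y* = (y/x)·x*.
Numerically y/x = 15.401061, so x* = 44/(6.75 + 8.6·15.401061) = 0.3161.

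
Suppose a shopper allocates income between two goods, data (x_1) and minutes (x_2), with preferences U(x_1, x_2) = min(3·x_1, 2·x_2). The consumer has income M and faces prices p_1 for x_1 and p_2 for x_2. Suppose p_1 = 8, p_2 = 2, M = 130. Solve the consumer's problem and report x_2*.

x_2* = 17.7273

Leontief preferences: the optimum is at the kink where x_1/2 = x_2/3, i.e. x_2 = (3/2)·x_1.
Budget: p_1·x_1 + p_2·(3/2)·x_1 = M, so (2·p_1 + 3·p_2)·x_1 = 2·M.
Demand: x_1*(p_1,p_2,M) = 2·M/(2·p_1 + 3·p_2), x_2* = 3·M/(2·p_1 + 3·p_2).
Here 2·8 + 3·2 = 22, giving x_2* = 17.7273.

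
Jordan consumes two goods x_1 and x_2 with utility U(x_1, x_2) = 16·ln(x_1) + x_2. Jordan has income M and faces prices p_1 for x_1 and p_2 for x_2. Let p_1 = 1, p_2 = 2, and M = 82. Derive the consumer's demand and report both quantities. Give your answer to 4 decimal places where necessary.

x_1* = 32, x_2* = 25

MU_x_1 = 16/x_1, MU_x_2 = 1. Tangency: 16/x_1 = p_1/p_2.
So x_1*(p_1,p_2) = 16·p_2/p_1, independent of income; and x_2* = (M − 16·p_2)/p_2.
At the given prices: x_1* = 16·2/1 = 32, and x_2* = 25.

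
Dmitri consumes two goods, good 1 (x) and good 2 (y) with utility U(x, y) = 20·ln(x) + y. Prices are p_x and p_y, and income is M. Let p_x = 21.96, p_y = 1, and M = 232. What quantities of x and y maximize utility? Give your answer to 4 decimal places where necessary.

x* = 0.9107, y* = 212

MU_x = 20/x, MU_y = 1. Tangency: 20/x = p_x/p_y.
So x*(p_x,p_y) = 20·p_y/p_x, independent of income; and y* = (M − 20·p_y)/p_y.
At the given prices: x* = 20·1/21.96 = 0.9107, and y* = 212.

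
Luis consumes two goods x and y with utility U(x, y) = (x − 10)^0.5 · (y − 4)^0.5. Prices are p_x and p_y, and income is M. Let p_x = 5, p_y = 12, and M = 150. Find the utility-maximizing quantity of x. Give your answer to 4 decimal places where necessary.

Let x' = x−10, y' = y−4. MRS = y'/x' = p_x/p_y.
Substituting into the budget: x* = 10 + 0.5·(M − 10·p_x − 4·p_y)/p_x, and y* = 4 + 0.5·(…)/p_y.
Discretionary income = 150 − 10·5 − 4·12 = 52; x* = 10 + 0.5·52/5 = 15.2.

x* = 15.2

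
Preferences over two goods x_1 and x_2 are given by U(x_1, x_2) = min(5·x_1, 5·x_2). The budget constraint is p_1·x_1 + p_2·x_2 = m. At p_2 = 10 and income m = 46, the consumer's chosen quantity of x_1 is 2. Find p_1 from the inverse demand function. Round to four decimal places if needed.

Leontief preferences: the optimum is at the kink where x_1/5 = x_2/5, i.e. x_2 = x_1.
Budget: p_1·x_1 + p_2·x_1 = m, so (5·p_1 + 5·p_2)·x_1 = 5·m.
Demand: x_1*(p_1,p_2,m) = 5·m/(5·p_1 + 5·p_2), x_2* = 5·m/(5·p_1 + 5·p_2).
Set x_1* = 2 in the demand function and solve for p_1: p_1 = 13.

p_1 = 13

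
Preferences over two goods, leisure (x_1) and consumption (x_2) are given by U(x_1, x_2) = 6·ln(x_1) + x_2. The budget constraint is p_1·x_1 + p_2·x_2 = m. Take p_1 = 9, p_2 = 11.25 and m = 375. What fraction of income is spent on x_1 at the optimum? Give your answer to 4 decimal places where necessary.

share on x_1 = 0.18

So x_1*(p_1,p_2) = 6·p_2/p_1, independent of income; and x_2* = (m − 6·p_2)/p_2.
At the given prices: x_1* = 6·11.25/9 = 7.5, and x_2* = 27.3333.
Expenditure on x_1: 9·7.5 = 67.5; share = 0.18.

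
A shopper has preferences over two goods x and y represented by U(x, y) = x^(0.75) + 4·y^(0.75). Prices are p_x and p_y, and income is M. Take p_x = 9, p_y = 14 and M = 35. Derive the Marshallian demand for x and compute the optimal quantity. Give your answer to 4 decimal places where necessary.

From the CES first-order condition, (1/4)·(y/x)^(0.25) = p_x/p_y.
Hence y/x = (4·p_x/p_y)^(1/(0.25)), i.e. raised to the 4 power.
With the ratio pinned down, the budget gives x* = M/(p_x + p_y·(y/x)) and y* = (y/x)·x*.
Numerically y/x = 43.721783, so x* = 35/(9 + 14·43.721783) = 0.0564.

x* = 0.0564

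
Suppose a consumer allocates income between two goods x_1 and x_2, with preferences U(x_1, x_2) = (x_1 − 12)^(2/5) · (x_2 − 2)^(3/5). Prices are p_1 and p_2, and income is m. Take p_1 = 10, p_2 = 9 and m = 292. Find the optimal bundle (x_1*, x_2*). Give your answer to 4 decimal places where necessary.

x_1* = 18.16, x_2* = 12.2667

MRS = (2/3)·(x_2−2)/(x_1−12). Tangency with p_1/p_2 gives x_2−2 = (3/2)·(p_1/p_2)·(x_1−12).
After buying the subsistence bundle (12, 2), a share 0.4 of the remaining income goes to x_1: x_1* = 12 + 0.4·(m − 12p_1 − 2p_2)/p_1.
Discretionary income = 292 − 12·10 − 2·9 = 154; x_1* = 12 + 0.4·154/10 = 18.16; x_2* = 2 + 0.6·154/9 = 12.2667.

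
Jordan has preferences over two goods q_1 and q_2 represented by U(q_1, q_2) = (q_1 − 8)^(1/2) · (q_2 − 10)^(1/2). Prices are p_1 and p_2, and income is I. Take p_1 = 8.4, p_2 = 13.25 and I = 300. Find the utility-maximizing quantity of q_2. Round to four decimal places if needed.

q_2* = 13.7849

Substituting into the budget: q_1* = 8 + 0.5·(I − 8·p_1 − 10·p_2)/p_1, and q_2* = 10 + 0.5·(…)/p_2.
Discretionary income = 300 − 8·8.4 − 10·13.25 = 100.3; q_2* = 10 + 0.5·100.3/13.25 = 13.7849.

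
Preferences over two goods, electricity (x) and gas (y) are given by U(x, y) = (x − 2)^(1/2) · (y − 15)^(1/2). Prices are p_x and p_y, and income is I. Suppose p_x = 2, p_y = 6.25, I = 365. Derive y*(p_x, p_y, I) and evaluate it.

MRS = (y−15)/(x−2). Tangency with p_x/p_y gives y−15 = (p_x/p_y)·(x−2).
Substituting into the budget: x* = 2 + 0.5·(I − 2·p_x − 15·p_y)/p_x, and y* = 15 + 0.5·(…)/p_y.
Discretionary income = 365 − 2·2 − 15·6.25 = 267.25; y* = 15 + 0.5·267.25/6.25 = 36.38.

y* = 36.38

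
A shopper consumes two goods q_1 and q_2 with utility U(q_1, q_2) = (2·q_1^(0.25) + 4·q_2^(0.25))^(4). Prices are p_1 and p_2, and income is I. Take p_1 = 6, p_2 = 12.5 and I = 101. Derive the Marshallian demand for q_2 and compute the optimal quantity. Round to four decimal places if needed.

q_2* = 5.3622

MRS = MU_q_1/MU_q_2 = (1/2)·(q_2/q_1)^(0.75). Set equal to p_1/p_2.
Solve for the ratio: q_2/q_1 = [2·p_1/p_2]^(4/3).
With the ratio pinned down, the budget gives q_1* = I/(p_1 + p_2·(q_2/q_1)) and q_2* = (q_2/q_1)·q_1*.
Numerically q_2/q_1 = 0.947025, so q_1* = 101/(6 + 12.5·0.947025) = 5.6621 and q_2* = 0.947025·5.6621 = 5.3622.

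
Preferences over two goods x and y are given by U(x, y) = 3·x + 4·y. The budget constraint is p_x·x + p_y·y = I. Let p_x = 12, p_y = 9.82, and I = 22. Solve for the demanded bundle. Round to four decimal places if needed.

x* = 0, y* = 2.2403

Perfect substitutes: compare marginal utility per dollar. 3/p_x vs 4/p_y → 0.25 vs 0.4073.
y gives more utility per dollar, so spend all income on y: y* = I/p_y, x* = 0.
Numerically: x* = 0, y* = 2.2403.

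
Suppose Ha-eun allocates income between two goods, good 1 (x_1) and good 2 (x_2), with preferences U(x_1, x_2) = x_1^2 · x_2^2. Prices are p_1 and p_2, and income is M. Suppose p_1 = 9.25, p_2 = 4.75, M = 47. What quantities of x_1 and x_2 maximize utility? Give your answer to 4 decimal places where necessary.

The MRS is x_2/x_1. Set MRS = p_1/p_2.
So 2·p_2·x_2 = 2·p_1·x_1; combined with the budget, a share 0.5 of income goes to x_1.
Demand: x_1*(p_1,p_2,M) = 0.5·M/p_1 and x_2* = 0.5·M/p_2.
At p_1=9.25, p_2=4.75, M=47: x_1* = 0.5·47/9.25 = 2.5405, x_2* = 4.9474.

x_1* = 2.5405, x_2* = 4.9474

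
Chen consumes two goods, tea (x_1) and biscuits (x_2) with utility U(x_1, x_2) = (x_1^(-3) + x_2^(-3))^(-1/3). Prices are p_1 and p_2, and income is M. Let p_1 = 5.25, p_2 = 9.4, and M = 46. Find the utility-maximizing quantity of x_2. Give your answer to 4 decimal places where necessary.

With the ratio pinned down, the budget gives x_1* = M/(p_1 + p_2·(x_2/x_1)) and x_2* = (x_2/x_1)·x_1*.
Numerically x_2/x_1 = 0.864486, so x_1* = 46/(5.25 + 9.4·0.864486) = 3.439 and x_2* = 0.864486·3.439 = 2.9729.

x_2* = 2.9729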